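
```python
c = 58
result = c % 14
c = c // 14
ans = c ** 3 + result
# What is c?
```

Answer: 4

Derivation:
Trace (tracking c):
c = 58  # -> c = 58
result = c % 14  # -> result = 2
c = c // 14  # -> c = 4
ans = c ** 3 + result  # -> ans = 66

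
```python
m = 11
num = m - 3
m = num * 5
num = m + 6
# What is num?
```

Answer: 46

Derivation:
Trace (tracking num):
m = 11  # -> m = 11
num = m - 3  # -> num = 8
m = num * 5  # -> m = 40
num = m + 6  # -> num = 46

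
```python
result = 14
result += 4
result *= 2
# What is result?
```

Trace (tracking result):
result = 14  # -> result = 14
result += 4  # -> result = 18
result *= 2  # -> result = 36

Answer: 36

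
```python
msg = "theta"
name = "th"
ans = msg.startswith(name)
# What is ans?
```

Trace (tracking ans):
msg = 'theta'  # -> msg = 'theta'
name = 'th'  # -> name = 'th'
ans = msg.startswith(name)  # -> ans = True

Answer: True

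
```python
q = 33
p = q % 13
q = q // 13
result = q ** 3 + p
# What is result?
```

Trace (tracking result):
q = 33  # -> q = 33
p = q % 13  # -> p = 7
q = q // 13  # -> q = 2
result = q ** 3 + p  # -> result = 15

Answer: 15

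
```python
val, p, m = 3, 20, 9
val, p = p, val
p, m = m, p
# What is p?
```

Answer: 9

Derivation:
Trace (tracking p):
val, p, m = (3, 20, 9)  # -> val = 3, p = 20, m = 9
val, p = (p, val)  # -> val = 20, p = 3
p, m = (m, p)  # -> p = 9, m = 3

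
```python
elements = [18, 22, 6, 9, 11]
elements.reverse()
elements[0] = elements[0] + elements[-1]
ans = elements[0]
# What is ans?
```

Answer: 29

Derivation:
Trace (tracking ans):
elements = [18, 22, 6, 9, 11]  # -> elements = [18, 22, 6, 9, 11]
elements.reverse()  # -> elements = [11, 9, 6, 22, 18]
elements[0] = elements[0] + elements[-1]  # -> elements = [29, 9, 6, 22, 18]
ans = elements[0]  # -> ans = 29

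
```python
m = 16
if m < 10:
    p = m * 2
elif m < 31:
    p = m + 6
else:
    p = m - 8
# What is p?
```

Trace (tracking p):
m = 16  # -> m = 16
if m < 10:  # condition is False
elif m < 31:  # condition is True
    p = m + 6  # -> p = 22

Answer: 22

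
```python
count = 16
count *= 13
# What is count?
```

Answer: 208

Derivation:
Trace (tracking count):
count = 16  # -> count = 16
count *= 13  # -> count = 208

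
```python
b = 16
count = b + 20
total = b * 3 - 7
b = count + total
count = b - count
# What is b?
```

Trace (tracking b):
b = 16  # -> b = 16
count = b + 20  # -> count = 36
total = b * 3 - 7  # -> total = 41
b = count + total  # -> b = 77
count = b - count  # -> count = 41

Answer: 77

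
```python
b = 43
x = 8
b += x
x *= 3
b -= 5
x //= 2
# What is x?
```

Answer: 12

Derivation:
Trace (tracking x):
b = 43  # -> b = 43
x = 8  # -> x = 8
b += x  # -> b = 51
x *= 3  # -> x = 24
b -= 5  # -> b = 46
x //= 2  # -> x = 12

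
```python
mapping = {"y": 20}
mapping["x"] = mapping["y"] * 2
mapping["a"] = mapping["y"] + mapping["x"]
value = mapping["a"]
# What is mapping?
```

Answer: {'y': 20, 'x': 40, 'a': 60}

Derivation:
Trace (tracking mapping):
mapping = {'y': 20}  # -> mapping = {'y': 20}
mapping['x'] = mapping['y'] * 2  # -> mapping = {'y': 20, 'x': 40}
mapping['a'] = mapping['y'] + mapping['x']  # -> mapping = {'y': 20, 'x': 40, 'a': 60}
value = mapping['a']  # -> value = 60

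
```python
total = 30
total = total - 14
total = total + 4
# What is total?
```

Answer: 20

Derivation:
Trace (tracking total):
total = 30  # -> total = 30
total = total - 14  # -> total = 16
total = total + 4  # -> total = 20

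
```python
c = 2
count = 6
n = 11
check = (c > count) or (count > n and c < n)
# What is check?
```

Answer: False

Derivation:
Trace (tracking check):
c = 2  # -> c = 2
count = 6  # -> count = 6
n = 11  # -> n = 11
check = c > count or (count > n and c < n)  # -> check = False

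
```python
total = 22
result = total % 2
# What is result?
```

Answer: 0

Derivation:
Trace (tracking result):
total = 22  # -> total = 22
result = total % 2  # -> result = 0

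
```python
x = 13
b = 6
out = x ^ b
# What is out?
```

Trace (tracking out):
x = 13  # -> x = 13
b = 6  # -> b = 6
out = x ^ b  # -> out = 11

Answer: 11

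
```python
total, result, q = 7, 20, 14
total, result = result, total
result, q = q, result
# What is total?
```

Trace (tracking total):
total, result, q = (7, 20, 14)  # -> total = 7, result = 20, q = 14
total, result = (result, total)  # -> total = 20, result = 7
result, q = (q, result)  # -> result = 14, q = 7

Answer: 20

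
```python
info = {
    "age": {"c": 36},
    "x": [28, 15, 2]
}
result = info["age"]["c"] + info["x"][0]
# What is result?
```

Trace (tracking result):
info = {'age': {'c': 36}, 'x': [28, 15, 2]}  # -> info = {'age': {'c': 36}, 'x': [28, 15, 2]}
result = info['age']['c'] + info['x'][0]  # -> result = 64

Answer: 64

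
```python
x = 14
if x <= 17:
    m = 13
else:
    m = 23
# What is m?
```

Trace (tracking m):
x = 14  # -> x = 14
if x <= 17:  # condition is True
    m = 13  # -> m = 13

Answer: 13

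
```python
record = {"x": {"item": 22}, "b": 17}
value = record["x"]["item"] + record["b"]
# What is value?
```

Answer: 39

Derivation:
Trace (tracking value):
record = {'x': {'item': 22}, 'b': 17}  # -> record = {'x': {'item': 22}, 'b': 17}
value = record['x']['item'] + record['b']  # -> value = 39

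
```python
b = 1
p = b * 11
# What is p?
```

Answer: 11

Derivation:
Trace (tracking p):
b = 1  # -> b = 1
p = b * 11  # -> p = 11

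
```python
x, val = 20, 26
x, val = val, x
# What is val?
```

Trace (tracking val):
x, val = (20, 26)  # -> x = 20, val = 26
x, val = (val, x)  # -> x = 26, val = 20

Answer: 20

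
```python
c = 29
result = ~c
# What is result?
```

Trace (tracking result):
c = 29  # -> c = 29
result = ~c  # -> result = -30

Answer: -30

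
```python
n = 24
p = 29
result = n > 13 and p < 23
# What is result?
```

Answer: False

Derivation:
Trace (tracking result):
n = 24  # -> n = 24
p = 29  # -> p = 29
result = n > 13 and p < 23  # -> result = False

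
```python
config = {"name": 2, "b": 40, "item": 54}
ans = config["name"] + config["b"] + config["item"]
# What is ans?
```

Trace (tracking ans):
config = {'name': 2, 'b': 40, 'item': 54}  # -> config = {'name': 2, 'b': 40, 'item': 54}
ans = config['name'] + config['b'] + config['item']  # -> ans = 96

Answer: 96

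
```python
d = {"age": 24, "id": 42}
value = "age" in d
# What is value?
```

Trace (tracking value):
d = {'age': 24, 'id': 42}  # -> d = {'age': 24, 'id': 42}
value = 'age' in d  # -> value = True

Answer: True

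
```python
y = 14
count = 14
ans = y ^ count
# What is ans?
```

Answer: 0

Derivation:
Trace (tracking ans):
y = 14  # -> y = 14
count = 14  # -> count = 14
ans = y ^ count  # -> ans = 0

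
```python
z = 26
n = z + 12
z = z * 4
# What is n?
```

Trace (tracking n):
z = 26  # -> z = 26
n = z + 12  # -> n = 38
z = z * 4  # -> z = 104

Answer: 38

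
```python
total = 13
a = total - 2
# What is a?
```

Trace (tracking a):
total = 13  # -> total = 13
a = total - 2  # -> a = 11

Answer: 11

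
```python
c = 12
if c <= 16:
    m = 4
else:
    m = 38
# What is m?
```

Answer: 4

Derivation:
Trace (tracking m):
c = 12  # -> c = 12
if c <= 16:  # condition is True
    m = 4  # -> m = 4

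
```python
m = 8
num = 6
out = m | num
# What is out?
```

Trace (tracking out):
m = 8  # -> m = 8
num = 6  # -> num = 6
out = m | num  # -> out = 14

Answer: 14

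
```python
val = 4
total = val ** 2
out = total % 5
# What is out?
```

Trace (tracking out):
val = 4  # -> val = 4
total = val ** 2  # -> total = 16
out = total % 5  # -> out = 1

Answer: 1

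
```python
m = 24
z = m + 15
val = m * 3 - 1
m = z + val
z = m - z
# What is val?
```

Trace (tracking val):
m = 24  # -> m = 24
z = m + 15  # -> z = 39
val = m * 3 - 1  # -> val = 71
m = z + val  # -> m = 110
z = m - z  # -> z = 71

Answer: 71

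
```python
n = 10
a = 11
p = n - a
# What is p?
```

Trace (tracking p):
n = 10  # -> n = 10
a = 11  # -> a = 11
p = n - a  # -> p = -1

Answer: -1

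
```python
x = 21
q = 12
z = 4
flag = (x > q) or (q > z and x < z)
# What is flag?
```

Trace (tracking flag):
x = 21  # -> x = 21
q = 12  # -> q = 12
z = 4  # -> z = 4
flag = x > q or (q > z and x < z)  # -> flag = True

Answer: True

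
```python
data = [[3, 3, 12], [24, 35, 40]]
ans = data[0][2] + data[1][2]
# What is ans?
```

Trace (tracking ans):
data = [[3, 3, 12], [24, 35, 40]]  # -> data = [[3, 3, 12], [24, 35, 40]]
ans = data[0][2] + data[1][2]  # -> ans = 52

Answer: 52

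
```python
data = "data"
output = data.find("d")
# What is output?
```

Trace (tracking output):
data = 'data'  # -> data = 'data'
output = data.find('d')  # -> output = 0

Answer: 0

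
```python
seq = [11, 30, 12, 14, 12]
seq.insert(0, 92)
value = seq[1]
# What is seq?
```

Answer: [92, 11, 30, 12, 14, 12]

Derivation:
Trace (tracking seq):
seq = [11, 30, 12, 14, 12]  # -> seq = [11, 30, 12, 14, 12]
seq.insert(0, 92)  # -> seq = [92, 11, 30, 12, 14, 12]
value = seq[1]  # -> value = 11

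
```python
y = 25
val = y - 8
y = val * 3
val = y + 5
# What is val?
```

Answer: 56

Derivation:
Trace (tracking val):
y = 25  # -> y = 25
val = y - 8  # -> val = 17
y = val * 3  # -> y = 51
val = y + 5  # -> val = 56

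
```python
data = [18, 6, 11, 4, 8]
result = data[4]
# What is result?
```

Trace (tracking result):
data = [18, 6, 11, 4, 8]  # -> data = [18, 6, 11, 4, 8]
result = data[4]  # -> result = 8

Answer: 8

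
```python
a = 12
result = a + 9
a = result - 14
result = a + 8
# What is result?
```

Answer: 15

Derivation:
Trace (tracking result):
a = 12  # -> a = 12
result = a + 9  # -> result = 21
a = result - 14  # -> a = 7
result = a + 8  # -> result = 15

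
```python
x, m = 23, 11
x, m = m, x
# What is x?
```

Trace (tracking x):
x, m = (23, 11)  # -> x = 23, m = 11
x, m = (m, x)  # -> x = 11, m = 23

Answer: 11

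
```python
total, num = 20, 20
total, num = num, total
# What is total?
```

Answer: 20

Derivation:
Trace (tracking total):
total, num = (20, 20)  # -> total = 20, num = 20
total, num = (num, total)  # -> total = 20, num = 20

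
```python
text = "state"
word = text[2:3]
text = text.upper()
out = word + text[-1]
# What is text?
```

Answer: 'STATE'

Derivation:
Trace (tracking text):
text = 'state'  # -> text = 'state'
word = text[2:3]  # -> word = 'a'
text = text.upper()  # -> text = 'STATE'
out = word + text[-1]  # -> out = 'aE'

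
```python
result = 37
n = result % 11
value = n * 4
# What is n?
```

Answer: 4

Derivation:
Trace (tracking n):
result = 37  # -> result = 37
n = result % 11  # -> n = 4
value = n * 4  # -> value = 16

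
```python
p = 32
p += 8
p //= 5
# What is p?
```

Trace (tracking p):
p = 32  # -> p = 32
p += 8  # -> p = 40
p //= 5  # -> p = 8

Answer: 8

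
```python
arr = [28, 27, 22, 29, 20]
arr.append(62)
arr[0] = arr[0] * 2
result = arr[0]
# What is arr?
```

Trace (tracking arr):
arr = [28, 27, 22, 29, 20]  # -> arr = [28, 27, 22, 29, 20]
arr.append(62)  # -> arr = [28, 27, 22, 29, 20, 62]
arr[0] = arr[0] * 2  # -> arr = [56, 27, 22, 29, 20, 62]
result = arr[0]  # -> result = 56

Answer: [56, 27, 22, 29, 20, 62]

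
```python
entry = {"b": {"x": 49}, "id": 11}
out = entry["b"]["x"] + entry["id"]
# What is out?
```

Trace (tracking out):
entry = {'b': {'x': 49}, 'id': 11}  # -> entry = {'b': {'x': 49}, 'id': 11}
out = entry['b']['x'] + entry['id']  # -> out = 60

Answer: 60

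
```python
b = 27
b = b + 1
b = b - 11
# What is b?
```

Trace (tracking b):
b = 27  # -> b = 27
b = b + 1  # -> b = 28
b = b - 11  # -> b = 17

Answer: 17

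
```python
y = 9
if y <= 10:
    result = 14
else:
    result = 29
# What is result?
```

Answer: 14

Derivation:
Trace (tracking result):
y = 9  # -> y = 9
if y <= 10:  # condition is True
    result = 14  # -> result = 14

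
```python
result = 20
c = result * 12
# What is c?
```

Answer: 240

Derivation:
Trace (tracking c):
result = 20  # -> result = 20
c = result * 12  # -> c = 240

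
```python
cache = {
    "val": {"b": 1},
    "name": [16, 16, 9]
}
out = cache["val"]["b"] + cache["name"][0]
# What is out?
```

Answer: 17

Derivation:
Trace (tracking out):
cache = {'val': {'b': 1}, 'name': [16, 16, 9]}  # -> cache = {'val': {'b': 1}, 'name': [16, 16, 9]}
out = cache['val']['b'] + cache['name'][0]  # -> out = 17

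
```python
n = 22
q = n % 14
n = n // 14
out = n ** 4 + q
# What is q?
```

Answer: 8

Derivation:
Trace (tracking q):
n = 22  # -> n = 22
q = n % 14  # -> q = 8
n = n // 14  # -> n = 1
out = n ** 4 + q  # -> out = 9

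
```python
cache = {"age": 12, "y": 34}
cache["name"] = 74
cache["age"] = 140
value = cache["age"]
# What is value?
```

Answer: 140

Derivation:
Trace (tracking value):
cache = {'age': 12, 'y': 34}  # -> cache = {'age': 12, 'y': 34}
cache['name'] = 74  # -> cache = {'age': 12, 'y': 34, 'name': 74}
cache['age'] = 140  # -> cache = {'age': 140, 'y': 34, 'name': 74}
value = cache['age']  # -> value = 140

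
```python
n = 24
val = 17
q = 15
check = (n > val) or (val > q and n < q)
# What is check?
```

Answer: True

Derivation:
Trace (tracking check):
n = 24  # -> n = 24
val = 17  # -> val = 17
q = 15  # -> q = 15
check = n > val or (val > q and n < q)  # -> check = True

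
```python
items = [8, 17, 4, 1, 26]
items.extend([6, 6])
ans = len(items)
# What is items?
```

Trace (tracking items):
items = [8, 17, 4, 1, 26]  # -> items = [8, 17, 4, 1, 26]
items.extend([6, 6])  # -> items = [8, 17, 4, 1, 26, 6, 6]
ans = len(items)  # -> ans = 7

Answer: [8, 17, 4, 1, 26, 6, 6]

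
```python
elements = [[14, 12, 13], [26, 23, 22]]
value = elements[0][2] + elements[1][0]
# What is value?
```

Trace (tracking value):
elements = [[14, 12, 13], [26, 23, 22]]  # -> elements = [[14, 12, 13], [26, 23, 22]]
value = elements[0][2] + elements[1][0]  # -> value = 39

Answer: 39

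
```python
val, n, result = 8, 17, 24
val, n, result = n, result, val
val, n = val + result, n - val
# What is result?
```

Answer: 8

Derivation:
Trace (tracking result):
val, n, result = (8, 17, 24)  # -> val = 8, n = 17, result = 24
val, n, result = (n, result, val)  # -> val = 17, n = 24, result = 8
val, n = (val + result, n - val)  # -> val = 25, n = 7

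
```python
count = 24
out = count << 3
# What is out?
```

Answer: 192

Derivation:
Trace (tracking out):
count = 24  # -> count = 24
out = count << 3  # -> out = 192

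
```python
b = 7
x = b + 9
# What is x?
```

Answer: 16

Derivation:
Trace (tracking x):
b = 7  # -> b = 7
x = b + 9  # -> x = 16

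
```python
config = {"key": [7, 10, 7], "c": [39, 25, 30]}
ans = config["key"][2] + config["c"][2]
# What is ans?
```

Trace (tracking ans):
config = {'key': [7, 10, 7], 'c': [39, 25, 30]}  # -> config = {'key': [7, 10, 7], 'c': [39, 25, 30]}
ans = config['key'][2] + config['c'][2]  # -> ans = 37

Answer: 37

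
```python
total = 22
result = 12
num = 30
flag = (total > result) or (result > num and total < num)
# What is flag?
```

Answer: True

Derivation:
Trace (tracking flag):
total = 22  # -> total = 22
result = 12  # -> result = 12
num = 30  # -> num = 30
flag = total > result or (result > num and total < num)  # -> flag = True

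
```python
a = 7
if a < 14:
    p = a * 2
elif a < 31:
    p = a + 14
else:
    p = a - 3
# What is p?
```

Trace (tracking p):
a = 7  # -> a = 7
if a < 14:  # condition is True
    p = a * 2  # -> p = 14

Answer: 14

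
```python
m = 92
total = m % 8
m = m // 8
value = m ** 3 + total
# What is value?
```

Answer: 1335

Derivation:
Trace (tracking value):
m = 92  # -> m = 92
total = m % 8  # -> total = 4
m = m // 8  # -> m = 11
value = m ** 3 + total  # -> value = 1335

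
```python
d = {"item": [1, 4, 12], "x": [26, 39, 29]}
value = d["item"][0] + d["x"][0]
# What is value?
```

Answer: 27

Derivation:
Trace (tracking value):
d = {'item': [1, 4, 12], 'x': [26, 39, 29]}  # -> d = {'item': [1, 4, 12], 'x': [26, 39, 29]}
value = d['item'][0] + d['x'][0]  # -> value = 27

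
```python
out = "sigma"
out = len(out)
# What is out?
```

Answer: 5

Derivation:
Trace (tracking out):
out = 'sigma'  # -> out = 'sigma'
out = len(out)  # -> out = 5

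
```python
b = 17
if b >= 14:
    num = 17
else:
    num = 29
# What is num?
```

Answer: 17

Derivation:
Trace (tracking num):
b = 17  # -> b = 17
if b >= 14:  # condition is True
    num = 17  # -> num = 17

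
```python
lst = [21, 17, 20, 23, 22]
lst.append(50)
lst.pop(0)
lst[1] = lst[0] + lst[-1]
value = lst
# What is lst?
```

Trace (tracking lst):
lst = [21, 17, 20, 23, 22]  # -> lst = [21, 17, 20, 23, 22]
lst.append(50)  # -> lst = [21, 17, 20, 23, 22, 50]
lst.pop(0)  # -> lst = [17, 20, 23, 22, 50]
lst[1] = lst[0] + lst[-1]  # -> lst = [17, 67, 23, 22, 50]
value = lst  # -> value = [17, 67, 23, 22, 50]

Answer: [17, 67, 23, 22, 50]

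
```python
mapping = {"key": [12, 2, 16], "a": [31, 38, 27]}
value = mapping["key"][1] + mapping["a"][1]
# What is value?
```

Trace (tracking value):
mapping = {'key': [12, 2, 16], 'a': [31, 38, 27]}  # -> mapping = {'key': [12, 2, 16], 'a': [31, 38, 27]}
value = mapping['key'][1] + mapping['a'][1]  # -> value = 40

Answer: 40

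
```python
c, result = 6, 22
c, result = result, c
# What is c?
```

Trace (tracking c):
c, result = (6, 22)  # -> c = 6, result = 22
c, result = (result, c)  # -> c = 22, result = 6

Answer: 22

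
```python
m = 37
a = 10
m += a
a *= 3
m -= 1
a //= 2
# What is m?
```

Answer: 46

Derivation:
Trace (tracking m):
m = 37  # -> m = 37
a = 10  # -> a = 10
m += a  # -> m = 47
a *= 3  # -> a = 30
m -= 1  # -> m = 46
a //= 2  # -> a = 15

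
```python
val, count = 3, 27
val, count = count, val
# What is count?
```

Trace (tracking count):
val, count = (3, 27)  # -> val = 3, count = 27
val, count = (count, val)  # -> val = 27, count = 3

Answer: 3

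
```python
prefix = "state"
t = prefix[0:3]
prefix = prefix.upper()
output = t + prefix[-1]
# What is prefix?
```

Trace (tracking prefix):
prefix = 'state'  # -> prefix = 'state'
t = prefix[0:3]  # -> t = 'sta'
prefix = prefix.upper()  # -> prefix = 'STATE'
output = t + prefix[-1]  # -> output = 'staE'

Answer: 'STATE'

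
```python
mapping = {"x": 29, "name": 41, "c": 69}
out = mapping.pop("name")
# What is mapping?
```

Trace (tracking mapping):
mapping = {'x': 29, 'name': 41, 'c': 69}  # -> mapping = {'x': 29, 'name': 41, 'c': 69}
out = mapping.pop('name')  # -> out = 41

Answer: {'x': 29, 'c': 69}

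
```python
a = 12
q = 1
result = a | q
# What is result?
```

Answer: 13

Derivation:
Trace (tracking result):
a = 12  # -> a = 12
q = 1  # -> q = 1
result = a | q  # -> result = 13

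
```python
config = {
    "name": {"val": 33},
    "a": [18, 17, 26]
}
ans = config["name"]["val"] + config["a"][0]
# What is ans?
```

Trace (tracking ans):
config = {'name': {'val': 33}, 'a': [18, 17, 26]}  # -> config = {'name': {'val': 33}, 'a': [18, 17, 26]}
ans = config['name']['val'] + config['a'][0]  # -> ans = 51

Answer: 51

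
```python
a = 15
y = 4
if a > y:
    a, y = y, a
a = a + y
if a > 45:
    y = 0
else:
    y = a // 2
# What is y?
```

Trace (tracking y):
a = 15  # -> a = 15
y = 4  # -> y = 4
if a > y:  # condition is True
    a, y = (y, a)  # -> a = 4, y = 15
a = a + y  # -> a = 19
if a > 45:  # condition is False
else:
    y = a // 2  # -> y = 9

Answer: 9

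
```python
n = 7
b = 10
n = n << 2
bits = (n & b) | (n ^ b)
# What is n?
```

Trace (tracking n):
n = 7  # -> n = 7
b = 10  # -> b = 10
n = n << 2  # -> n = 28
bits = n & b | n ^ b  # -> bits = 30

Answer: 28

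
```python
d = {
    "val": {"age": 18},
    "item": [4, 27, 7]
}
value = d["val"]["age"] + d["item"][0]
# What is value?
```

Trace (tracking value):
d = {'val': {'age': 18}, 'item': [4, 27, 7]}  # -> d = {'val': {'age': 18}, 'item': [4, 27, 7]}
value = d['val']['age'] + d['item'][0]  # -> value = 22

Answer: 22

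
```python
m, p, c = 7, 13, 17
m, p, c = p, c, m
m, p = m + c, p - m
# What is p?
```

Answer: 4

Derivation:
Trace (tracking p):
m, p, c = (7, 13, 17)  # -> m = 7, p = 13, c = 17
m, p, c = (p, c, m)  # -> m = 13, p = 17, c = 7
m, p = (m + c, p - m)  # -> m = 20, p = 4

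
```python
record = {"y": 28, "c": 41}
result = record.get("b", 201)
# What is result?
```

Answer: 201

Derivation:
Trace (tracking result):
record = {'y': 28, 'c': 41}  # -> record = {'y': 28, 'c': 41}
result = record.get('b', 201)  # -> result = 201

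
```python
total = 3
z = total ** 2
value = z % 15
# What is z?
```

Trace (tracking z):
total = 3  # -> total = 3
z = total ** 2  # -> z = 9
value = z % 15  # -> value = 9

Answer: 9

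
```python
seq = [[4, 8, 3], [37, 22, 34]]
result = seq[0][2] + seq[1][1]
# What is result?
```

Trace (tracking result):
seq = [[4, 8, 3], [37, 22, 34]]  # -> seq = [[4, 8, 3], [37, 22, 34]]
result = seq[0][2] + seq[1][1]  # -> result = 25

Answer: 25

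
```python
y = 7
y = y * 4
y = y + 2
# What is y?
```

Answer: 30

Derivation:
Trace (tracking y):
y = 7  # -> y = 7
y = y * 4  # -> y = 28
y = y + 2  # -> y = 30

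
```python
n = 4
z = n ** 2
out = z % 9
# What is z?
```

Trace (tracking z):
n = 4  # -> n = 4
z = n ** 2  # -> z = 16
out = z % 9  # -> out = 7

Answer: 16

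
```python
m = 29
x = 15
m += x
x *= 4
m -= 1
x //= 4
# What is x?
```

Trace (tracking x):
m = 29  # -> m = 29
x = 15  # -> x = 15
m += x  # -> m = 44
x *= 4  # -> x = 60
m -= 1  # -> m = 43
x //= 4  # -> x = 15

Answer: 15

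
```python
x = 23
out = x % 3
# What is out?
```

Trace (tracking out):
x = 23  # -> x = 23
out = x % 3  # -> out = 2

Answer: 2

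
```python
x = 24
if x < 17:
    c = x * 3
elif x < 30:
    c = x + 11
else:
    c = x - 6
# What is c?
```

Answer: 35

Derivation:
Trace (tracking c):
x = 24  # -> x = 24
if x < 17:  # condition is False
elif x < 30:  # condition is True
    c = x + 11  # -> c = 35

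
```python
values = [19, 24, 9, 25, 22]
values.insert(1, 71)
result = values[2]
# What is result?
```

Answer: 24

Derivation:
Trace (tracking result):
values = [19, 24, 9, 25, 22]  # -> values = [19, 24, 9, 25, 22]
values.insert(1, 71)  # -> values = [19, 71, 24, 9, 25, 22]
result = values[2]  # -> result = 24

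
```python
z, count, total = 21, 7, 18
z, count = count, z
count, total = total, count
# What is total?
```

Trace (tracking total):
z, count, total = (21, 7, 18)  # -> z = 21, count = 7, total = 18
z, count = (count, z)  # -> z = 7, count = 21
count, total = (total, count)  # -> count = 18, total = 21

Answer: 21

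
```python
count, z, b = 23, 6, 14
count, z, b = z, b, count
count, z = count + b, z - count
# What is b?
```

Trace (tracking b):
count, z, b = (23, 6, 14)  # -> count = 23, z = 6, b = 14
count, z, b = (z, b, count)  # -> count = 6, z = 14, b = 23
count, z = (count + b, z - count)  # -> count = 29, z = 8

Answer: 23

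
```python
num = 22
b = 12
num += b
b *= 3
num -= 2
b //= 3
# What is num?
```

Answer: 32

Derivation:
Trace (tracking num):
num = 22  # -> num = 22
b = 12  # -> b = 12
num += b  # -> num = 34
b *= 3  # -> b = 36
num -= 2  # -> num = 32
b //= 3  # -> b = 12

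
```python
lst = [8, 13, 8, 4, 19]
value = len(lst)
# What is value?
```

Answer: 5

Derivation:
Trace (tracking value):
lst = [8, 13, 8, 4, 19]  # -> lst = [8, 13, 8, 4, 19]
value = len(lst)  # -> value = 5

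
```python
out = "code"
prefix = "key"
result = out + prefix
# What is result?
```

Trace (tracking result):
out = 'code'  # -> out = 'code'
prefix = 'key'  # -> prefix = 'key'
result = out + prefix  # -> result = 'codekey'

Answer: 'codekey'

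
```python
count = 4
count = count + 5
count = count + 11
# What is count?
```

Answer: 20

Derivation:
Trace (tracking count):
count = 4  # -> count = 4
count = count + 5  # -> count = 9
count = count + 11  # -> count = 20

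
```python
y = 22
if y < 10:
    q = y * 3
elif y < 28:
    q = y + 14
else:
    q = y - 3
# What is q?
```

Answer: 36

Derivation:
Trace (tracking q):
y = 22  # -> y = 22
if y < 10:  # condition is False
elif y < 28:  # condition is True
    q = y + 14  # -> q = 36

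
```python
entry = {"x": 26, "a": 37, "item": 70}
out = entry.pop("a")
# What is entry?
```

Answer: {'x': 26, 'item': 70}

Derivation:
Trace (tracking entry):
entry = {'x': 26, 'a': 37, 'item': 70}  # -> entry = {'x': 26, 'a': 37, 'item': 70}
out = entry.pop('a')  # -> out = 37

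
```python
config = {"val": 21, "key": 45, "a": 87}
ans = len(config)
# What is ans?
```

Trace (tracking ans):
config = {'val': 21, 'key': 45, 'a': 87}  # -> config = {'val': 21, 'key': 45, 'a': 87}
ans = len(config)  # -> ans = 3

Answer: 3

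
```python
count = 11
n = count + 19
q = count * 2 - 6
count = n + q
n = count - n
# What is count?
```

Trace (tracking count):
count = 11  # -> count = 11
n = count + 19  # -> n = 30
q = count * 2 - 6  # -> q = 16
count = n + q  # -> count = 46
n = count - n  # -> n = 16

Answer: 46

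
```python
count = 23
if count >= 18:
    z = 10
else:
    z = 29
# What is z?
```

Trace (tracking z):
count = 23  # -> count = 23
if count >= 18:  # condition is True
    z = 10  # -> z = 10

Answer: 10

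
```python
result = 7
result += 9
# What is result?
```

Answer: 16

Derivation:
Trace (tracking result):
result = 7  # -> result = 7
result += 9  # -> result = 16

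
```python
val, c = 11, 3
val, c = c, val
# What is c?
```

Trace (tracking c):
val, c = (11, 3)  # -> val = 11, c = 3
val, c = (c, val)  # -> val = 3, c = 11

Answer: 11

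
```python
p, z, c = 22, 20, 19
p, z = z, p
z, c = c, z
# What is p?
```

Answer: 20

Derivation:
Trace (tracking p):
p, z, c = (22, 20, 19)  # -> p = 22, z = 20, c = 19
p, z = (z, p)  # -> p = 20, z = 22
z, c = (c, z)  # -> z = 19, c = 22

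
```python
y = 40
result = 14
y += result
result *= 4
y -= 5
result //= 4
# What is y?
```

Trace (tracking y):
y = 40  # -> y = 40
result = 14  # -> result = 14
y += result  # -> y = 54
result *= 4  # -> result = 56
y -= 5  # -> y = 49
result //= 4  # -> result = 14

Answer: 49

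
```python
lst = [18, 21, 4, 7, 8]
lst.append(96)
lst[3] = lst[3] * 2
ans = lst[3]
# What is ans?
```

Trace (tracking ans):
lst = [18, 21, 4, 7, 8]  # -> lst = [18, 21, 4, 7, 8]
lst.append(96)  # -> lst = [18, 21, 4, 7, 8, 96]
lst[3] = lst[3] * 2  # -> lst = [18, 21, 4, 14, 8, 96]
ans = lst[3]  # -> ans = 14

Answer: 14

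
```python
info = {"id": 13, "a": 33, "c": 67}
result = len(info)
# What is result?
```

Trace (tracking result):
info = {'id': 13, 'a': 33, 'c': 67}  # -> info = {'id': 13, 'a': 33, 'c': 67}
result = len(info)  # -> result = 3

Answer: 3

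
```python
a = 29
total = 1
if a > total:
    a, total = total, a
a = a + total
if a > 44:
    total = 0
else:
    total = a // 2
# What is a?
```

Answer: 30

Derivation:
Trace (tracking a):
a = 29  # -> a = 29
total = 1  # -> total = 1
if a > total:  # condition is True
    a, total = (total, a)  # -> a = 1, total = 29
a = a + total  # -> a = 30
if a > 44:  # condition is False
else:
    total = a // 2  # -> total = 15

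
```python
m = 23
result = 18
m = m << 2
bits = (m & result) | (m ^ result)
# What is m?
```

Trace (tracking m):
m = 23  # -> m = 23
result = 18  # -> result = 18
m = m << 2  # -> m = 92
bits = m & result | m ^ result  # -> bits = 94

Answer: 92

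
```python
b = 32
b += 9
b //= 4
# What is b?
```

Trace (tracking b):
b = 32  # -> b = 32
b += 9  # -> b = 41
b //= 4  # -> b = 10

Answer: 10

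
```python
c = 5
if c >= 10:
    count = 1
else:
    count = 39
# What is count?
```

Answer: 39

Derivation:
Trace (tracking count):
c = 5  # -> c = 5
if c >= 10:  # condition is False
else:
    count = 39  # -> count = 39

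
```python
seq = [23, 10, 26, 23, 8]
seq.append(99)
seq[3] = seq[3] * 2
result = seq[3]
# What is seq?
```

Answer: [23, 10, 26, 46, 8, 99]

Derivation:
Trace (tracking seq):
seq = [23, 10, 26, 23, 8]  # -> seq = [23, 10, 26, 23, 8]
seq.append(99)  # -> seq = [23, 10, 26, 23, 8, 99]
seq[3] = seq[3] * 2  # -> seq = [23, 10, 26, 46, 8, 99]
result = seq[3]  # -> result = 46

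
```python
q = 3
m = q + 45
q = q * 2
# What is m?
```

Trace (tracking m):
q = 3  # -> q = 3
m = q + 45  # -> m = 48
q = q * 2  # -> q = 6

Answer: 48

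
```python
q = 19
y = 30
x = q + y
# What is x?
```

Answer: 49

Derivation:
Trace (tracking x):
q = 19  # -> q = 19
y = 30  # -> y = 30
x = q + y  # -> x = 49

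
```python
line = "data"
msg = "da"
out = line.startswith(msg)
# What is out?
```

Trace (tracking out):
line = 'data'  # -> line = 'data'
msg = 'da'  # -> msg = 'da'
out = line.startswith(msg)  # -> out = True

Answer: True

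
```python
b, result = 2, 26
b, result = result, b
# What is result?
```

Trace (tracking result):
b, result = (2, 26)  # -> b = 2, result = 26
b, result = (result, b)  # -> b = 26, result = 2

Answer: 2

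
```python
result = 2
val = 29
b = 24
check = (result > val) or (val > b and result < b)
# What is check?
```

Answer: True

Derivation:
Trace (tracking check):
result = 2  # -> result = 2
val = 29  # -> val = 29
b = 24  # -> b = 24
check = result > val or (val > b and result < b)  # -> check = True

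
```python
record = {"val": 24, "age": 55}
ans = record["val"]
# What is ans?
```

Trace (tracking ans):
record = {'val': 24, 'age': 55}  # -> record = {'val': 24, 'age': 55}
ans = record['val']  # -> ans = 24

Answer: 24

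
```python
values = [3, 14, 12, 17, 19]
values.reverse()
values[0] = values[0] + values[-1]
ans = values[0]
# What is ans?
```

Trace (tracking ans):
values = [3, 14, 12, 17, 19]  # -> values = [3, 14, 12, 17, 19]
values.reverse()  # -> values = [19, 17, 12, 14, 3]
values[0] = values[0] + values[-1]  # -> values = [22, 17, 12, 14, 3]
ans = values[0]  # -> ans = 22

Answer: 22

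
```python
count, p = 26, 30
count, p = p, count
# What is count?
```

Trace (tracking count):
count, p = (26, 30)  # -> count = 26, p = 30
count, p = (p, count)  # -> count = 30, p = 26

Answer: 30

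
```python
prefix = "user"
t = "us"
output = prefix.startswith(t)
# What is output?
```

Answer: True

Derivation:
Trace (tracking output):
prefix = 'user'  # -> prefix = 'user'
t = 'us'  # -> t = 'us'
output = prefix.startswith(t)  # -> output = True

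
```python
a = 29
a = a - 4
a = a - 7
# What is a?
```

Trace (tracking a):
a = 29  # -> a = 29
a = a - 4  # -> a = 25
a = a - 7  # -> a = 18

Answer: 18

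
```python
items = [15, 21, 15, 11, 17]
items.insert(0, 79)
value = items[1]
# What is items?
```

Answer: [79, 15, 21, 15, 11, 17]

Derivation:
Trace (tracking items):
items = [15, 21, 15, 11, 17]  # -> items = [15, 21, 15, 11, 17]
items.insert(0, 79)  # -> items = [79, 15, 21, 15, 11, 17]
value = items[1]  # -> value = 15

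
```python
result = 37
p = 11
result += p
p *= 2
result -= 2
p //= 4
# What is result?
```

Answer: 46

Derivation:
Trace (tracking result):
result = 37  # -> result = 37
p = 11  # -> p = 11
result += p  # -> result = 48
p *= 2  # -> p = 22
result -= 2  # -> result = 46
p //= 4  # -> p = 5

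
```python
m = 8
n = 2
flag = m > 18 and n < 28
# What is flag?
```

Answer: False

Derivation:
Trace (tracking flag):
m = 8  # -> m = 8
n = 2  # -> n = 2
flag = m > 18 and n < 28  # -> flag = False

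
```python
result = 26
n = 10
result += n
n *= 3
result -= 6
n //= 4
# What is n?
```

Trace (tracking n):
result = 26  # -> result = 26
n = 10  # -> n = 10
result += n  # -> result = 36
n *= 3  # -> n = 30
result -= 6  # -> result = 30
n //= 4  # -> n = 7

Answer: 7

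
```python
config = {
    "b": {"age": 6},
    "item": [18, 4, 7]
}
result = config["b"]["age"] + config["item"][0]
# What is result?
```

Answer: 24

Derivation:
Trace (tracking result):
config = {'b': {'age': 6}, 'item': [18, 4, 7]}  # -> config = {'b': {'age': 6}, 'item': [18, 4, 7]}
result = config['b']['age'] + config['item'][0]  # -> result = 24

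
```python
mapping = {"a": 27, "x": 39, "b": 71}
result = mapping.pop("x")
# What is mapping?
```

Trace (tracking mapping):
mapping = {'a': 27, 'x': 39, 'b': 71}  # -> mapping = {'a': 27, 'x': 39, 'b': 71}
result = mapping.pop('x')  # -> result = 39

Answer: {'a': 27, 'b': 71}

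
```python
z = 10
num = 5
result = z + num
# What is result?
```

Trace (tracking result):
z = 10  # -> z = 10
num = 5  # -> num = 5
result = z + num  # -> result = 15

Answer: 15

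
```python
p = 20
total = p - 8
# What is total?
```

Answer: 12

Derivation:
Trace (tracking total):
p = 20  # -> p = 20
total = p - 8  # -> total = 12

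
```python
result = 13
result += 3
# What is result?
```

Trace (tracking result):
result = 13  # -> result = 13
result += 3  # -> result = 16

Answer: 16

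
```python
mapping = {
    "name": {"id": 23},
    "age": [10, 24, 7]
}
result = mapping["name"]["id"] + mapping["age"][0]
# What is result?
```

Trace (tracking result):
mapping = {'name': {'id': 23}, 'age': [10, 24, 7]}  # -> mapping = {'name': {'id': 23}, 'age': [10, 24, 7]}
result = mapping['name']['id'] + mapping['age'][0]  # -> result = 33

Answer: 33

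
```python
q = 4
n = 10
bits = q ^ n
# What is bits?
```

Answer: 14

Derivation:
Trace (tracking bits):
q = 4  # -> q = 4
n = 10  # -> n = 10
bits = q ^ n  # -> bits = 14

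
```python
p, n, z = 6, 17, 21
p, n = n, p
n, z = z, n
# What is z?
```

Trace (tracking z):
p, n, z = (6, 17, 21)  # -> p = 6, n = 17, z = 21
p, n = (n, p)  # -> p = 17, n = 6
n, z = (z, n)  # -> n = 21, z = 6

Answer: 6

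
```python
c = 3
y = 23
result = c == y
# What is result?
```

Trace (tracking result):
c = 3  # -> c = 3
y = 23  # -> y = 23
result = c == y  # -> result = False

Answer: False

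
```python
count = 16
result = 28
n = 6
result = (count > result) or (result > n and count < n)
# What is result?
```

Trace (tracking result):
count = 16  # -> count = 16
result = 28  # -> result = 28
n = 6  # -> n = 6
result = count > result or (result > n and count < n)  # -> result = False

Answer: False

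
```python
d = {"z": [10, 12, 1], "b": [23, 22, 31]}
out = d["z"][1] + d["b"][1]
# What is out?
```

Trace (tracking out):
d = {'z': [10, 12, 1], 'b': [23, 22, 31]}  # -> d = {'z': [10, 12, 1], 'b': [23, 22, 31]}
out = d['z'][1] + d['b'][1]  # -> out = 34

Answer: 34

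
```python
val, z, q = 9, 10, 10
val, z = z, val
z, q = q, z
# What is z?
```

Answer: 10

Derivation:
Trace (tracking z):
val, z, q = (9, 10, 10)  # -> val = 9, z = 10, q = 10
val, z = (z, val)  # -> val = 10, z = 9
z, q = (q, z)  # -> z = 10, q = 9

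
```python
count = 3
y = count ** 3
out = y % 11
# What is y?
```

Trace (tracking y):
count = 3  # -> count = 3
y = count ** 3  # -> y = 27
out = y % 11  # -> out = 5

Answer: 27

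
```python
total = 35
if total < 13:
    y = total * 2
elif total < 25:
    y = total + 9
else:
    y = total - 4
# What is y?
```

Trace (tracking y):
total = 35  # -> total = 35
if total < 13:  # condition is False
elif total < 25:  # condition is False
else:
    y = total - 4  # -> y = 31

Answer: 31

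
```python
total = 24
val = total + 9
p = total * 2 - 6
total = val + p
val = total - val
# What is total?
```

Answer: 75

Derivation:
Trace (tracking total):
total = 24  # -> total = 24
val = total + 9  # -> val = 33
p = total * 2 - 6  # -> p = 42
total = val + p  # -> total = 75
val = total - val  # -> val = 42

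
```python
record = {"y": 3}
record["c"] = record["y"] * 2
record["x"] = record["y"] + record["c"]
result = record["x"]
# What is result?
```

Trace (tracking result):
record = {'y': 3}  # -> record = {'y': 3}
record['c'] = record['y'] * 2  # -> record = {'y': 3, 'c': 6}
record['x'] = record['y'] + record['c']  # -> record = {'y': 3, 'c': 6, 'x': 9}
result = record['x']  # -> result = 9

Answer: 9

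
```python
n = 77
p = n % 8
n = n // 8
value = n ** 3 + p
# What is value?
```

Answer: 734

Derivation:
Trace (tracking value):
n = 77  # -> n = 77
p = n % 8  # -> p = 5
n = n // 8  # -> n = 9
value = n ** 3 + p  # -> value = 734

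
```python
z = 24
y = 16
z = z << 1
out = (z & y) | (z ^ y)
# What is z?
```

Trace (tracking z):
z = 24  # -> z = 24
y = 16  # -> y = 16
z = z << 1  # -> z = 48
out = z & y | z ^ y  # -> out = 48

Answer: 48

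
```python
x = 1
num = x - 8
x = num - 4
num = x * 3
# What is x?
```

Answer: -11

Derivation:
Trace (tracking x):
x = 1  # -> x = 1
num = x - 8  # -> num = -7
x = num - 4  # -> x = -11
num = x * 3  # -> num = -33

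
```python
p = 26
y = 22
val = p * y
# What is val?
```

Answer: 572

Derivation:
Trace (tracking val):
p = 26  # -> p = 26
y = 22  # -> y = 22
val = p * y  # -> val = 572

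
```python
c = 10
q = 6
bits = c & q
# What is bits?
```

Answer: 2

Derivation:
Trace (tracking bits):
c = 10  # -> c = 10
q = 6  # -> q = 6
bits = c & q  # -> bits = 2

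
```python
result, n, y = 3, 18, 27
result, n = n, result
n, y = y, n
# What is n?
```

Answer: 27

Derivation:
Trace (tracking n):
result, n, y = (3, 18, 27)  # -> result = 3, n = 18, y = 27
result, n = (n, result)  # -> result = 18, n = 3
n, y = (y, n)  # -> n = 27, y = 3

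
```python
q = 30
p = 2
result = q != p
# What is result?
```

Answer: True

Derivation:
Trace (tracking result):
q = 30  # -> q = 30
p = 2  # -> p = 2
result = q != p  # -> result = True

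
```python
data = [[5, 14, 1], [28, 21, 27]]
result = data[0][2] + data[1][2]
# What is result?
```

Answer: 28

Derivation:
Trace (tracking result):
data = [[5, 14, 1], [28, 21, 27]]  # -> data = [[5, 14, 1], [28, 21, 27]]
result = data[0][2] + data[1][2]  # -> result = 28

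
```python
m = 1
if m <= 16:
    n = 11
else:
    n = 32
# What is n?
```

Answer: 11

Derivation:
Trace (tracking n):
m = 1  # -> m = 1
if m <= 16:  # condition is True
    n = 11  # -> n = 11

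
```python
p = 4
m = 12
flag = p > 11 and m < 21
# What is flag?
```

Trace (tracking flag):
p = 4  # -> p = 4
m = 12  # -> m = 12
flag = p > 11 and m < 21  # -> flag = False

Answer: False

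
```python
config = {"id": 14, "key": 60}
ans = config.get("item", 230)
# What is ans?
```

Trace (tracking ans):
config = {'id': 14, 'key': 60}  # -> config = {'id': 14, 'key': 60}
ans = config.get('item', 230)  # -> ans = 230

Answer: 230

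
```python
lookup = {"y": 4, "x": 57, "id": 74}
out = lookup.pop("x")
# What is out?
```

Trace (tracking out):
lookup = {'y': 4, 'x': 57, 'id': 74}  # -> lookup = {'y': 4, 'x': 57, 'id': 74}
out = lookup.pop('x')  # -> out = 57

Answer: 57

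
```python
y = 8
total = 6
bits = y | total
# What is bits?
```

Answer: 14

Derivation:
Trace (tracking bits):
y = 8  # -> y = 8
total = 6  # -> total = 6
bits = y | total  # -> bits = 14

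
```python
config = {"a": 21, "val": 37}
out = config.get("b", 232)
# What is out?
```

Trace (tracking out):
config = {'a': 21, 'val': 37}  # -> config = {'a': 21, 'val': 37}
out = config.get('b', 232)  # -> out = 232

Answer: 232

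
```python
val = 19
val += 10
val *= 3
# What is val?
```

Answer: 87

Derivation:
Trace (tracking val):
val = 19  # -> val = 19
val += 10  # -> val = 29
val *= 3  # -> val = 87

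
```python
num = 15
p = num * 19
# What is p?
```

Trace (tracking p):
num = 15  # -> num = 15
p = num * 19  # -> p = 285

Answer: 285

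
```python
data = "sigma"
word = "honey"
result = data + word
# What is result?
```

Trace (tracking result):
data = 'sigma'  # -> data = 'sigma'
word = 'honey'  # -> word = 'honey'
result = data + word  # -> result = 'sigmahoney'

Answer: 'sigmahoney'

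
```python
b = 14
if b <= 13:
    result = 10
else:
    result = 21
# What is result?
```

Answer: 21

Derivation:
Trace (tracking result):
b = 14  # -> b = 14
if b <= 13:  # condition is False
else:
    result = 21  # -> result = 21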